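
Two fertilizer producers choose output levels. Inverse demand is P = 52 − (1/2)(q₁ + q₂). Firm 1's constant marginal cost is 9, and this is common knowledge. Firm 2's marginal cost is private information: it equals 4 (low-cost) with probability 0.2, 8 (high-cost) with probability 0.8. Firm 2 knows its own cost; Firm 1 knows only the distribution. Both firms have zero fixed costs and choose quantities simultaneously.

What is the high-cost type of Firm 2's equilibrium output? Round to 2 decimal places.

Type-c best response for Firm 2: q₂(c) = (52 − c) − q₁/2.
Firm 1 maximizes expected profit; its first-order condition is 52 − q₁ − (1/2)E[q₂] − 9 = 0.
Substituting E[q₂] and solving: E[c₂] = 7.2, so q₁ = (52 − 2·9 + 7.2)/(3/2) = 27.4667.
q₂(high-cost) = (52 − 8 − (1/2)·27.4667) = 30.2667.

30.27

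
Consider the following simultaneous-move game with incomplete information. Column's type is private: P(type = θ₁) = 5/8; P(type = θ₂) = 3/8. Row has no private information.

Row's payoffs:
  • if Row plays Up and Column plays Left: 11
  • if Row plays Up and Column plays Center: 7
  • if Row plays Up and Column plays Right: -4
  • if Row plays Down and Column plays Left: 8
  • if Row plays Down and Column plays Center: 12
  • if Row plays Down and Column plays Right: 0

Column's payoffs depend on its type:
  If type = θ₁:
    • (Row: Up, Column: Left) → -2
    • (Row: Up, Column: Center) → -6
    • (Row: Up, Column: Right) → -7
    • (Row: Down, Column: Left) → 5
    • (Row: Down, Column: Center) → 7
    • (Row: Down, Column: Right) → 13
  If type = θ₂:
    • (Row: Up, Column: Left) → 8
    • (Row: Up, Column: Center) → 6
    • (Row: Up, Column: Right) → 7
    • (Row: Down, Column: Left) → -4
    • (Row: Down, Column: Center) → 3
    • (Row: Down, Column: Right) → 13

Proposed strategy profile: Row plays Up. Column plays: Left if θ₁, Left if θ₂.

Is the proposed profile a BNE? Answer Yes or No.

Yes

Row plays Up: E[Up] = 5/8·(11) + 3/8·(11) = 11; E[Down] = 8. Best-responding. ✓
Column (type θ₁), facing Up: Left gives -2, Center gives -6, Right gives -7. Proposed Left is best. ✓
Column (type θ₂), facing Up: Left gives 8, Center gives 6, Right gives 7. Proposed Left is best. ✓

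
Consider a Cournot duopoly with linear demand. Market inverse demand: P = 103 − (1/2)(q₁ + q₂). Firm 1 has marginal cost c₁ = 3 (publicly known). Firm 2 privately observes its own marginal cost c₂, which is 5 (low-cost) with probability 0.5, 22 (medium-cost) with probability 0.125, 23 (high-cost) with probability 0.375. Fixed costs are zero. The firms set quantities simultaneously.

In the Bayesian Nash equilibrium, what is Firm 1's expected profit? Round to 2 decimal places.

2731.84

Type-c best response for Firm 2: q₂(c) = (103 − c) − q₁/2.
Firm 1 maximizes expected profit; its first-order condition is 103 − q₁ − (1/2)E[q₂] − 3 = 0.
Substituting E[q₂] and solving: E[c₂] = 13.875, so q₁ = (103 − 2·3 + 13.875)/(3/2) = 73.9167.
E[P] = 103 − (1/2)·(q₁ + E[q₂]) = 39.9583; Firm 1's expected profit = (E[P] − 3)·q₁ = (39.9583 − 3)·73.9167 = 2731.84.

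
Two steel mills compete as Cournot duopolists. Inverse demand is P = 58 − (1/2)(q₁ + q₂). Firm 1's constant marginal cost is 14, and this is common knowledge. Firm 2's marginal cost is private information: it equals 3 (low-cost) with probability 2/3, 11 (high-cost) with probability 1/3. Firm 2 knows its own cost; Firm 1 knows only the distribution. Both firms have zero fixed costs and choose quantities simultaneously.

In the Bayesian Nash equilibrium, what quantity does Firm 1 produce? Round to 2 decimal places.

Type-c best response for Firm 2: q₂(c) = (58 − c) − q₁/2.
Firm 1 maximizes expected profit; its first-order condition is 58 − q₁ − (1/2)E[q₂] − 14 = 0.
Substituting E[q₂] and solving: E[c₂] = 5.66667, so q₁ = (58 − 2·14 + 5.66667)/(3/2) = 23.7778.

23.78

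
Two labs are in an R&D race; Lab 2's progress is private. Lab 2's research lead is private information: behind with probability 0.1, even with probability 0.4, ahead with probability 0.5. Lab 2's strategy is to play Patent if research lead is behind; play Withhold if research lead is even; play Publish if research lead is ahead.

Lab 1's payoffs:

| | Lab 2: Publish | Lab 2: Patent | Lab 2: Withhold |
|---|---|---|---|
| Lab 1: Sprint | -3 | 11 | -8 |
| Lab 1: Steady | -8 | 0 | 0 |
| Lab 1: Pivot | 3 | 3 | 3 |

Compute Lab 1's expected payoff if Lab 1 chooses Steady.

-4

Take the expectation over Lab 2's research lead, weighting each type's action by its prior probability.
E[Steady] = 0.1·0 + 0.4·0 + 0.5·(-8) = 0 + 0 + (-4) = -4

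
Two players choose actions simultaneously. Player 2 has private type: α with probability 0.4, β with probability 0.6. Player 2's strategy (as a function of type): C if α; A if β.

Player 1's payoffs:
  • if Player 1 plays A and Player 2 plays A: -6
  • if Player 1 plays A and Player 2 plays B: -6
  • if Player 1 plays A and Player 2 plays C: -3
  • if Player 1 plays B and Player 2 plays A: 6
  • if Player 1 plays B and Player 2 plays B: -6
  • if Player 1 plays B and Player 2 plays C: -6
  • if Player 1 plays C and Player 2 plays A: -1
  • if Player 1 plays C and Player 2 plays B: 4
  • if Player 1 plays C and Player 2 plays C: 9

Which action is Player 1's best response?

C

Compute Player 1's expected payoff for each action, taking the expectation over Player 2's type.
E[A] = 0.4·(-3) + 0.6·(-6) = -4.8
E[B] = 0.4·(-6) + 0.6·(6) = 1.2
E[C] = 0.4·(9) + 0.6·(-1) = 3
Best response: C (3 is the largest).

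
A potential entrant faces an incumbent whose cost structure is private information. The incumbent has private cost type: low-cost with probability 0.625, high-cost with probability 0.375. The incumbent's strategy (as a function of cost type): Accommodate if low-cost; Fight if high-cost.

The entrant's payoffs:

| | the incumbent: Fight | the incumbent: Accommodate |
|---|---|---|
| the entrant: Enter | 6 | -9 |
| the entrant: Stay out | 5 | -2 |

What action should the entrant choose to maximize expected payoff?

E[Enter] = 0.625·(-9) + 0.375·(6) = -3.375
E[Stay out] = 0.625·(-2) + 0.375·(5) = 0.625
Best response: Stay out (0.625 is the largest).

Stay out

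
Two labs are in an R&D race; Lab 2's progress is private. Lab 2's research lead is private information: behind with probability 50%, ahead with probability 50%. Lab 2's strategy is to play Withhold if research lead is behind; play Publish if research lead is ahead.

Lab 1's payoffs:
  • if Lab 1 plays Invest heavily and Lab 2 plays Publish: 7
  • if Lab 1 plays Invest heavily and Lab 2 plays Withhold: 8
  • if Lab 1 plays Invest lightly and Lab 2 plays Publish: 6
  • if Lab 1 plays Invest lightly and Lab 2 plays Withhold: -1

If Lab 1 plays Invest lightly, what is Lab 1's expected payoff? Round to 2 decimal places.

E[Invest lightly] = 0.5·(-1) + 0.5·6 = (-0.5) + 3 = 2.5

2.50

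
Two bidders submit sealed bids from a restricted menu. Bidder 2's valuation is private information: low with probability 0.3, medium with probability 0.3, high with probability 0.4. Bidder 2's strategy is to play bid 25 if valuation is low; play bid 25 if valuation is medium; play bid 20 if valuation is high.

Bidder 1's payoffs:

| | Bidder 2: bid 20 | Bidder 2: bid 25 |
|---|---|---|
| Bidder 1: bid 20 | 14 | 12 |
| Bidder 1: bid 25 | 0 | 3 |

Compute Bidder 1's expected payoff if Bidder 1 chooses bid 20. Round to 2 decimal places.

12.80

E[bid 20] = 0.3·12 + 0.3·12 + 0.4·14 = 3.6 + 3.6 + 5.6 = 12.8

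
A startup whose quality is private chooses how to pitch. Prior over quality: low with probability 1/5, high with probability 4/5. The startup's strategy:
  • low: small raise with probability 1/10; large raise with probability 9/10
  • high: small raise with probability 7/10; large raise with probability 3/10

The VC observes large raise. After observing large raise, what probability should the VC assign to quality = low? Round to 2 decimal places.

0.43

P(large raise) = (1/5)·(9/10) + (4/5)·(3/10) = 21/50
P(low | large raise) = ((1/5)·(9/10)) / (21/50) = (9/50) / (21/50) = 3/7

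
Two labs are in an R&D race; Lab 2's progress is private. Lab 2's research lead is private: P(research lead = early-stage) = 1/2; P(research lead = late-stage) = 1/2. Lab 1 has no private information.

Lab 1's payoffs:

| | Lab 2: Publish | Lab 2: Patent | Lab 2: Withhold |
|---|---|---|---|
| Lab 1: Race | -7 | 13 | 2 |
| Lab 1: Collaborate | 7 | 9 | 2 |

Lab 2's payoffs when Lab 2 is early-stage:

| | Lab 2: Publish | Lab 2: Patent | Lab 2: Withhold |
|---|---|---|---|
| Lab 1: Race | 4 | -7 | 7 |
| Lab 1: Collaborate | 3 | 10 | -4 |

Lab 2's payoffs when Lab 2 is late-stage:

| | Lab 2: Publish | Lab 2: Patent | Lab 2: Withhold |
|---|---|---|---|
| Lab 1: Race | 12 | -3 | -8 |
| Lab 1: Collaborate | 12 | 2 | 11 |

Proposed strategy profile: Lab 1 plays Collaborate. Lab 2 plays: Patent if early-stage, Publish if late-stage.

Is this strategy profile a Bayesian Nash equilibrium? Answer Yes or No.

Yes

Lab 1 plays Collaborate: E[Collaborate] = 1/2·(9) + 1/2·(7) = 8; E[Race] = 3. Best-responding. ✓
Lab 2 (research lead early-stage), facing Collaborate: Publish gives 3, Patent gives 10, Withhold gives -4. Proposed Patent is best. ✓
Lab 2 (research lead late-stage), facing Collaborate: Publish gives 12, Patent gives 2, Withhold gives 11. Proposed Publish is best. ✓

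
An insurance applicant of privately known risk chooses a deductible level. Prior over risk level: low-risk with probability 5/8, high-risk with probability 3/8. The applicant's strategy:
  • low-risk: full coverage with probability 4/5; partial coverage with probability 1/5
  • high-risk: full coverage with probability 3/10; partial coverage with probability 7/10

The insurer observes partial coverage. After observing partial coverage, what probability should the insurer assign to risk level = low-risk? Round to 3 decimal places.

0.323

P(partial coverage) = (5/8)·(1/5) + (3/8)·(7/10) = 31/80
P(low-risk | partial coverage) = ((5/8)·(1/5)) / (31/80) = (1/8) / (31/80) = 10/31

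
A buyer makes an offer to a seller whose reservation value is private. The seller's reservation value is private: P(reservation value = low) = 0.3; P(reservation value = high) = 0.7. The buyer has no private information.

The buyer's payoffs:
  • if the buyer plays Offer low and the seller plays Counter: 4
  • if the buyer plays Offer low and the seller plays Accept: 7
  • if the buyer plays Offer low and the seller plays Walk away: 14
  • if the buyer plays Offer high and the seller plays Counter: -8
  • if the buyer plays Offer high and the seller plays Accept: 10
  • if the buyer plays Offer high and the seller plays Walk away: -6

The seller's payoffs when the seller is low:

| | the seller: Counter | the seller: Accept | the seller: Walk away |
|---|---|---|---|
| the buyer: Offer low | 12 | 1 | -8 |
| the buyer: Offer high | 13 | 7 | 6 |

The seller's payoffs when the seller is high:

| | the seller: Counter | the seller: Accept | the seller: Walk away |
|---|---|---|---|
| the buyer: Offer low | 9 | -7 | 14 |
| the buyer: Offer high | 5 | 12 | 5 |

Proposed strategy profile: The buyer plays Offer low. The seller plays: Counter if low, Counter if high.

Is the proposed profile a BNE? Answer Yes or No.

The buyer plays Offer low: E[Offer low] = 0.3·(4) + 0.7·(4) = 4; E[Offer high] = -8. Best-responding. ✓
The seller (reservation value low), facing Offer low: Counter gives 12, Accept gives 1, Walk away gives -8. Proposed Counter is best. ✓
The seller (reservation value high), facing Offer low: Counter gives 9, Accept gives -7, Walk away gives 14. Proposed Counter is not best — profitable deviation exists. ✗

No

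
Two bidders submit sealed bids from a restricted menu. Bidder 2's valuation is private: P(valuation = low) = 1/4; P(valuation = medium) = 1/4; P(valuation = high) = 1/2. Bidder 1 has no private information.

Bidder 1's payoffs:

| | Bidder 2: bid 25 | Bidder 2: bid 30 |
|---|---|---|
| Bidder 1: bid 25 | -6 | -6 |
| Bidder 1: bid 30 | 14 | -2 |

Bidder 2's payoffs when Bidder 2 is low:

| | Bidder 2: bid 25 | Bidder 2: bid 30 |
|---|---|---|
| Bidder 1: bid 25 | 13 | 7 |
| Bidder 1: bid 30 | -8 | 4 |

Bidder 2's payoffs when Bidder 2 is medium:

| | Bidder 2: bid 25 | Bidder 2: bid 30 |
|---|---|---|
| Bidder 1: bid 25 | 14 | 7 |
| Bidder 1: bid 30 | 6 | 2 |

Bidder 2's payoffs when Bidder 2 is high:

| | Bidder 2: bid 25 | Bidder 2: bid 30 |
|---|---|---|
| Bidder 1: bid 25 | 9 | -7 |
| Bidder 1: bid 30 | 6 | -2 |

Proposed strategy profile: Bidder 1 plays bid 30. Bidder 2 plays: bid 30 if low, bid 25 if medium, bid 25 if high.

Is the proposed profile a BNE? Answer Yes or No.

Bidder 1 plays bid 30: E[bid 30] = 1/4·(-2) + 1/4·(14) + 1/2·(14) = 10; E[bid 25] = -6. Best-responding. ✓
Bidder 2 (valuation low), facing bid 30: bid 25 gives -8, bid 30 gives 4. Proposed bid 30 is best. ✓
Bidder 2 (valuation medium), facing bid 30: bid 25 gives 6, bid 30 gives 2. Proposed bid 25 is best. ✓
Bidder 2 (valuation high), facing bid 30: bid 25 gives 6, bid 30 gives -2. Proposed bid 25 is best. ✓

Yes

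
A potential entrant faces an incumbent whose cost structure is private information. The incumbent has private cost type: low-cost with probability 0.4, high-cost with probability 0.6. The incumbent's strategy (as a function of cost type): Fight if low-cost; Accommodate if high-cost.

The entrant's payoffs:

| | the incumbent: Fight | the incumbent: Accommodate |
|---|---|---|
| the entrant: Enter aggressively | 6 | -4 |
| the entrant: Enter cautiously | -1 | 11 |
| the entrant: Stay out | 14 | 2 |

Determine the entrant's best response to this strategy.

Stay out

E[Enter aggressively] = 0.4·(6) + 0.6·(-4) = 0
E[Enter cautiously] = 0.4·(-1) + 0.6·(11) = 6.2
E[Stay out] = 0.4·(14) + 0.6·(2) = 6.8
Best response: Stay out (6.8 is the largest).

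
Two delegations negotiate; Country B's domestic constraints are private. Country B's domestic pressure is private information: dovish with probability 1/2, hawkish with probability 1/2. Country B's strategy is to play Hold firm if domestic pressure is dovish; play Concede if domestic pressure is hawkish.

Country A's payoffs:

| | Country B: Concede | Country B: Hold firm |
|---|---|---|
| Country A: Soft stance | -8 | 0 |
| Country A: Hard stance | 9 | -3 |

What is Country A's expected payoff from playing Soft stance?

Take the expectation over Country B's domestic pressure, weighting each type's action by its prior probability.
E[Soft stance] = 1/2·0 + 1/2·(-8) = 0 + (-4) = -4

-4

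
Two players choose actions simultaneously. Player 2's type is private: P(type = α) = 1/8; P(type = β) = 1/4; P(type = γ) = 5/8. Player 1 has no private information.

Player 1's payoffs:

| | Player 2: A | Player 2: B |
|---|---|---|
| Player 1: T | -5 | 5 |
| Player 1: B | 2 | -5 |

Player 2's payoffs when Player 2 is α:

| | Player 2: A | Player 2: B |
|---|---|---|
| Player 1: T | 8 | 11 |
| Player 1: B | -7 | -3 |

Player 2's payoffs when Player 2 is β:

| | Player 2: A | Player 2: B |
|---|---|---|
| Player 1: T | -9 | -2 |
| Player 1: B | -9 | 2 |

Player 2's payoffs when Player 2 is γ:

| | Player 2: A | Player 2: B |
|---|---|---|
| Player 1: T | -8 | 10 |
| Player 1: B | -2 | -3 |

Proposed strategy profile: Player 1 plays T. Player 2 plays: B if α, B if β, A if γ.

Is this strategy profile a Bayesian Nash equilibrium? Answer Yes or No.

No

A profile is a BNE iff every type of every player is best-responding given beliefs about the other side.
Player 1 plays T: E[T] = 1/8·(5) + 1/4·(5) + 5/8·(-5) = -5/4; E[B] = -5/8. Not best-responding. ✗
Player 2 (type α), facing T: A gives 8, B gives 11. Proposed B is best. ✓
Player 2 (type β), facing T: A gives -9, B gives -2. Proposed B is best. ✓
Player 2 (type γ), facing T: A gives -8, B gives 10. Proposed A is not best — profitable deviation exists. ✗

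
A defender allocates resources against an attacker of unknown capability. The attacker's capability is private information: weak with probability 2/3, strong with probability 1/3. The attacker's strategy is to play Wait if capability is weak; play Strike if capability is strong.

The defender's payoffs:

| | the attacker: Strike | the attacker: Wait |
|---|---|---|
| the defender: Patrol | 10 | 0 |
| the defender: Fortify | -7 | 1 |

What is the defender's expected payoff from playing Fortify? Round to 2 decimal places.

Take the expectation over the attacker's capability, weighting each type's action by its prior probability.
E[Fortify] = 2/3·1 + 1/3·(-7) = 2/3 + (-7/3) = -5/3

-1.67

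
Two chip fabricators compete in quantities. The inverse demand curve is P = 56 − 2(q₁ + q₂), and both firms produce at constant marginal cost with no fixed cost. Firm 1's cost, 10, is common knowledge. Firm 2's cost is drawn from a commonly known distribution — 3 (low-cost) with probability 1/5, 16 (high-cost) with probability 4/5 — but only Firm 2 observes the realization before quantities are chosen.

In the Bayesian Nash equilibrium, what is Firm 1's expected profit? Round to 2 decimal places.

135.58

Type-c best response for Firm 2: q₂(c) = (56 − c)/4 − q₁/2.
Firm 1 maximizes expected profit; its first-order condition is 56 − 4q₁ − 2E[q₂] − 10 = 0.
Substituting E[q₂] and solving: E[c₂] = 13.4, so q₁ = (56 − 2·10 + 13.4)/6 = 8.23333.
E[P] = 56 − 2·(q₁ + E[q₂]) = 26.4667; Firm 1's expected profit = (E[P] − 10)·q₁ = (26.4667 − 10)·8.23333 = 135.576.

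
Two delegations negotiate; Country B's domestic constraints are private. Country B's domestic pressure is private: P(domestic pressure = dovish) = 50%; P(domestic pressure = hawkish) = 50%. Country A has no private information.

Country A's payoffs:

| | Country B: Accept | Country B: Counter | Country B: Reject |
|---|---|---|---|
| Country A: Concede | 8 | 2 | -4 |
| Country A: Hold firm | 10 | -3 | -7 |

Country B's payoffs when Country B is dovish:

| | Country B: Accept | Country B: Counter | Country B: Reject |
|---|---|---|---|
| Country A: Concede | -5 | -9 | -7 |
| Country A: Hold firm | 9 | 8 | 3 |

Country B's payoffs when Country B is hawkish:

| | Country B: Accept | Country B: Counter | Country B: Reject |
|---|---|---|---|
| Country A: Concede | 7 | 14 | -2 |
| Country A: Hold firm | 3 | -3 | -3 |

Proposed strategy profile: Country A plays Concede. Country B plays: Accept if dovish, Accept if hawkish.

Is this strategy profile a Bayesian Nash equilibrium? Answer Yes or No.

A profile is a BNE iff every type of every player is best-responding given beliefs about the other side.
Country A plays Concede: E[Concede] = 0.5·(8) + 0.5·(8) = 8; E[Hold firm] = 10. Not best-responding. ✗
Country B (domestic pressure dovish), facing Concede: Accept gives -5, Counter gives -9, Reject gives -7. Proposed Accept is best. ✓
Country B (domestic pressure hawkish), facing Concede: Accept gives 7, Counter gives 14, Reject gives -2. Proposed Accept is not best — profitable deviation exists. ✗

No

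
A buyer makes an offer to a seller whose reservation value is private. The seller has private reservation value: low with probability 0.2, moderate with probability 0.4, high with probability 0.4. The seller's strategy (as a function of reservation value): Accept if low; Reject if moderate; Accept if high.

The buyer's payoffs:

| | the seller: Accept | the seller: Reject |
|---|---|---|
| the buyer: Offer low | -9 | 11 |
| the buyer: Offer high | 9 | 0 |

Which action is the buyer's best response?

E[Offer low] = 0.2·(-9) + 0.4·(11) + 0.4·(-9) = -1
E[Offer high] = 0.2·(9) + 0.4·(0) + 0.4·(9) = 5.4
Best response: Offer high (5.4 is the largest).

Offer high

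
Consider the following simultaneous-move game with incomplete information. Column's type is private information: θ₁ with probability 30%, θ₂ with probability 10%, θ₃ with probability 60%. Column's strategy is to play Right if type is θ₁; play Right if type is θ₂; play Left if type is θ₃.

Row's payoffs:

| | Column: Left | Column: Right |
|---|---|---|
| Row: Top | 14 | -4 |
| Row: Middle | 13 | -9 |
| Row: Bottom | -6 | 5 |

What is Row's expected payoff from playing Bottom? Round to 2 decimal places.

E[Bottom] = 0.3·5 + 0.1·5 + 0.6·(-6) = 1.5 + 0.5 + (-3.6) = -1.6

-1.60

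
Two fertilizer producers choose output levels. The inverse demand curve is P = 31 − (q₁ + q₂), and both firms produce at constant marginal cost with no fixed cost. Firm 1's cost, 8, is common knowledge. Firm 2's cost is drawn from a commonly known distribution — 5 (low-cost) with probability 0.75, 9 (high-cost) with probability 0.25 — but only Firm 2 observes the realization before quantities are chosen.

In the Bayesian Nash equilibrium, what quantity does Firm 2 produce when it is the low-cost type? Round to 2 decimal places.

9.50

Firm 2 with cost c maximizes (31 − (q₁+q₂) − c)·q₂, giving q₂(c) = (31 − c − q₁)/2.
E[c₂] = 0.75·5 + 0.25·9 = 6
Firm 1's FOC against E[q₂] yields q₁ = (31 − 2·8 + E[c₂])/3 = (31 − 16 + 6)/3 = 7.
q₂(low-cost) = (31 − 5 − 7)/2 = 9.5.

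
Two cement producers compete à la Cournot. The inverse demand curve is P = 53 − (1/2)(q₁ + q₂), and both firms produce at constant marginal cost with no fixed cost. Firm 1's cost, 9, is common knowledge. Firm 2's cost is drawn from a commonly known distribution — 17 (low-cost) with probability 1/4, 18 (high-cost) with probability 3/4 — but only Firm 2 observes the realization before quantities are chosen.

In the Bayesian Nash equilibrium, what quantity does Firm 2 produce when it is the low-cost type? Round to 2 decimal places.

Type-c best response for Firm 2: q₂(c) = (53 − c) − q₁/2.
Firm 1 maximizes expected profit; its first-order condition is 53 − q₁ − (1/2)E[q₂] − 9 = 0.
Substituting E[q₂] and solving: E[c₂] = 17.75, so q₁ = (53 − 2·9 + 17.75)/(3/2) = 35.1667.
q₂(low-cost) = (53 − 17 − (1/2)·35.1667) = 18.4167.

18.42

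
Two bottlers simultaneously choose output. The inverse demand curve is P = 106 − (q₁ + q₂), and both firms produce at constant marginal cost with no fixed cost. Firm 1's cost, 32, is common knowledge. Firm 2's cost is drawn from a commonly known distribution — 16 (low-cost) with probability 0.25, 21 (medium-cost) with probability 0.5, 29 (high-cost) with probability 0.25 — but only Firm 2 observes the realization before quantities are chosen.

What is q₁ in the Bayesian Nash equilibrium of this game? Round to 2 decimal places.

Firm 2 with cost c maximizes (106 − (q₁+q₂) − c)·q₂, giving q₂(c) = (106 − c − q₁)/2.
E[c₂] = 0.25·16 + 0.5·21 + 0.25·29 = 21.75
Firm 1's FOC against E[q₂] yields q₁ = (106 − 2·32 + E[c₂])/3 = (106 − 64 + 21.75)/3 = 21.25.

21.25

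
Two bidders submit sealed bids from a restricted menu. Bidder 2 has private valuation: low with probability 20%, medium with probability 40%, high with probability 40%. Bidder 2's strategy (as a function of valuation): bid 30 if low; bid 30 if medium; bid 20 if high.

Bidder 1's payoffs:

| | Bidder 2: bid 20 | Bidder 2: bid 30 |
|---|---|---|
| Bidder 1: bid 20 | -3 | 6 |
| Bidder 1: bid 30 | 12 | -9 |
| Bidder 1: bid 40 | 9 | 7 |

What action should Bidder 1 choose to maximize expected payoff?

Compute Bidder 1's expected payoff for each action, taking the expectation over Bidder 2's type.
E[bid 20] = 0.2·(6) + 0.4·(6) + 0.4·(-3) = 2.4
E[bid 30] = 0.2·(-9) + 0.4·(-9) + 0.4·(12) = -0.6
E[bid 40] = 0.2·(7) + 0.4·(7) + 0.4·(9) = 7.8
Best response: bid 40 (7.8 is the largest).

bid 40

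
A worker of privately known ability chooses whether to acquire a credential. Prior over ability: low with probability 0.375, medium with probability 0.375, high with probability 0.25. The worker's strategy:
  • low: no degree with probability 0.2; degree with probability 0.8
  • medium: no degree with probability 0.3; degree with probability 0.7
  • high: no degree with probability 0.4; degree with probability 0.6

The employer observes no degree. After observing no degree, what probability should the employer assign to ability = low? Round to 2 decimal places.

0.26

P(no degree) = 0.375·0.2 + 0.375·0.3 + 0.25·0.4 = 0.2875
P(low | no degree) = (0.375·0.2) / 0.2875 = 0.075 / 0.2875 = 0.26087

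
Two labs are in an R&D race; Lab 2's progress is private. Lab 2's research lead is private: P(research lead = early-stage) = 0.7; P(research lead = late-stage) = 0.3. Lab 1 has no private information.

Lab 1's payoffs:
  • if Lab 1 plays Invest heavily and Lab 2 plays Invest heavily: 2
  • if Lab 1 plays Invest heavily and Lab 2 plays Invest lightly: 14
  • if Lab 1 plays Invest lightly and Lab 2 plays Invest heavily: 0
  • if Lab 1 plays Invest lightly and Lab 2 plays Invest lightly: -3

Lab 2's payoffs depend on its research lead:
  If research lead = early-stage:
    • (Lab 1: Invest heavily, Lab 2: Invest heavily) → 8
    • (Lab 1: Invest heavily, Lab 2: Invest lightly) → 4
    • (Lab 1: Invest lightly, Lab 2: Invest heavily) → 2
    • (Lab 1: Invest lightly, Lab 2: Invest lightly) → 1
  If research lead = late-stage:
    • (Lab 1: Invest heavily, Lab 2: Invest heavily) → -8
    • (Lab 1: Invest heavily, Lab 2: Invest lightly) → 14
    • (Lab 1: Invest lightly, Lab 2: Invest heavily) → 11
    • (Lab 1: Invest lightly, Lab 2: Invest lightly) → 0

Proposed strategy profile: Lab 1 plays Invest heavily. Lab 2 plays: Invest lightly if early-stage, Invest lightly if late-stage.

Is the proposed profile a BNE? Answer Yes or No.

No

Lab 1 plays Invest heavily: E[Invest heavily] = 0.7·(14) + 0.3·(14) = 14; E[Invest lightly] = -3. Best-responding. ✓
Lab 2 (research lead early-stage), facing Invest heavily: Invest heavily gives 8, Invest lightly gives 4. Proposed Invest lightly is not best — profitable deviation exists. ✗
Lab 2 (research lead late-stage), facing Invest heavily: Invest heavily gives -8, Invest lightly gives 14. Proposed Invest lightly is best. ✓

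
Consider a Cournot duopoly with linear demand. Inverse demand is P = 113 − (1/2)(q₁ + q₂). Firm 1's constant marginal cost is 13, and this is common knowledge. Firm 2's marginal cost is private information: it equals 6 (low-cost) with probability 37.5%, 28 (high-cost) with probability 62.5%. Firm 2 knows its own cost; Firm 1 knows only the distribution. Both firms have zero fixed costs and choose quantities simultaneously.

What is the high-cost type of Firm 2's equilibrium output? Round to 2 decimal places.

49.42

Firm 2 with cost c maximizes (113 − (1/2)(q₁+q₂) − c)·q₂, giving q₂(c) = (113 − c − (1/2)q₁).
E[c₂] = 0.375·6 + 0.625·28 = 19.75
Firm 1's FOC against E[q₂] yields q₁ = (113 − 2·13 + E[c₂])/(3/2) = (113 − 26 + 19.75)/(3/2) = 71.1667.
q₂(high-cost) = (113 − 28 − (1/2)·71.1667) = 49.4167.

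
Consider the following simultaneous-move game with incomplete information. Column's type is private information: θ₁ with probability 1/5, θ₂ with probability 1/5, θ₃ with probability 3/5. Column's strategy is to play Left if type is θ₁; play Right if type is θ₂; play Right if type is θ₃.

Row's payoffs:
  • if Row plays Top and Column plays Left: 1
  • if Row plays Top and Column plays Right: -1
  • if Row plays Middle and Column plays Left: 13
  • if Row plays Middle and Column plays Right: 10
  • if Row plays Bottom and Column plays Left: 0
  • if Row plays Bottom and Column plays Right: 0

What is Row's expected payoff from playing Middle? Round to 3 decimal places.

10.600

E[Middle] = 1/5·13 + 1/5·10 + 3/5·10 = 13/5 + 2 + 6 = 53/5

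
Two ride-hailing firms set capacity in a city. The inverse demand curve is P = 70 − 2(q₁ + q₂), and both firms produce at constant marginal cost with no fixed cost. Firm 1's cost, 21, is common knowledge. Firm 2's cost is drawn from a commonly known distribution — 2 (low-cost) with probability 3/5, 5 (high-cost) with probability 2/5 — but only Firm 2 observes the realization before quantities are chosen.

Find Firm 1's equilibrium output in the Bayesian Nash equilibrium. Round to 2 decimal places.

Type-c best response for Firm 2: q₂(c) = (70 − c)/4 − q₁/2.
Firm 1 maximizes expected profit; its first-order condition is 70 − 4q₁ − 2E[q₂] − 21 = 0.
Substituting E[q₂] and solving: E[c₂] = 3.2, so q₁ = (70 − 2·21 + 3.2)/6 = 5.2.

5.20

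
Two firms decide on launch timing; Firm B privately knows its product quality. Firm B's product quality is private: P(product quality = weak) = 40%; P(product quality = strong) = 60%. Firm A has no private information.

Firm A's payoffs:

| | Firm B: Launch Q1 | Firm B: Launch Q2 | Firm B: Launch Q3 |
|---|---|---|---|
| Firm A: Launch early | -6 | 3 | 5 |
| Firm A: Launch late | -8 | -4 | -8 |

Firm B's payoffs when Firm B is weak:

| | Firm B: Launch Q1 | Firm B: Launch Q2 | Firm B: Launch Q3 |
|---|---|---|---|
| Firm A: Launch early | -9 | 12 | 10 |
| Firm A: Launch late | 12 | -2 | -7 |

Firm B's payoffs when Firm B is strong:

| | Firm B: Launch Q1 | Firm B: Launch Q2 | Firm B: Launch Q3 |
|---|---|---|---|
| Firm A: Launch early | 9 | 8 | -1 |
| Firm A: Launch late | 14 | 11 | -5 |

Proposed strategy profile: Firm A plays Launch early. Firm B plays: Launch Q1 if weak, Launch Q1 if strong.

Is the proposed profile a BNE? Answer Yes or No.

No

A profile is a BNE iff every type of every player is best-responding given beliefs about the other side.
Firm A plays Launch early: E[Launch early] = 0.4·(-6) + 0.6·(-6) = -6; E[Launch late] = -8. Best-responding. ✓
Firm B (product quality weak), facing Launch early: Launch Q1 gives -9, Launch Q2 gives 12, Launch Q3 gives 10. Proposed Launch Q1 is not best — profitable deviation exists. ✗
Firm B (product quality strong), facing Launch early: Launch Q1 gives 9, Launch Q2 gives 8, Launch Q3 gives -1. Proposed Launch Q1 is best. ✓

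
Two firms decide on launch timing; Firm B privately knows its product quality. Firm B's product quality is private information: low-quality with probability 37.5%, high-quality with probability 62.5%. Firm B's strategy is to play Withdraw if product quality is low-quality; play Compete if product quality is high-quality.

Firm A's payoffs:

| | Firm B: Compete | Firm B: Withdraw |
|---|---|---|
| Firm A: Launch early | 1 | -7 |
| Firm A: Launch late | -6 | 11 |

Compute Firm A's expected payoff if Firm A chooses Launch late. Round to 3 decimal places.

E[Launch late] = 0.375·11 + 0.625·(-6) = 4.125 + (-3.75) = 0.375

0.375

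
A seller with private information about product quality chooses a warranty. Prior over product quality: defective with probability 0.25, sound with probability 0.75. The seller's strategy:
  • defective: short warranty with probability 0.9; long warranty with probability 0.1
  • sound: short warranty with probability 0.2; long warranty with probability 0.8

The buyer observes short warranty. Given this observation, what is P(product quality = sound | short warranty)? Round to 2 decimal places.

P(short warranty) = 0.25·0.9 + 0.75·0.2 = 0.375
P(sound | short warranty) = (0.75·0.2) / 0.375 = 0.15 / 0.375 = 0.4

0.40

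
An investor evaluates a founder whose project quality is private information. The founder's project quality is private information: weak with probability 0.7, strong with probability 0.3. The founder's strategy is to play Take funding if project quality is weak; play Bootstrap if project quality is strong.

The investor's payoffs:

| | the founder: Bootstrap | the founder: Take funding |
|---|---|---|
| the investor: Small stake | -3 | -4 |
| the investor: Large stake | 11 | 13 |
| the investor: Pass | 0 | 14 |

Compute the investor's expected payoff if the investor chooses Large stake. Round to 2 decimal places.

E[Large stake] = 0.7·13 + 0.3·11 = 9.1 + 3.3 = 12.4

12.40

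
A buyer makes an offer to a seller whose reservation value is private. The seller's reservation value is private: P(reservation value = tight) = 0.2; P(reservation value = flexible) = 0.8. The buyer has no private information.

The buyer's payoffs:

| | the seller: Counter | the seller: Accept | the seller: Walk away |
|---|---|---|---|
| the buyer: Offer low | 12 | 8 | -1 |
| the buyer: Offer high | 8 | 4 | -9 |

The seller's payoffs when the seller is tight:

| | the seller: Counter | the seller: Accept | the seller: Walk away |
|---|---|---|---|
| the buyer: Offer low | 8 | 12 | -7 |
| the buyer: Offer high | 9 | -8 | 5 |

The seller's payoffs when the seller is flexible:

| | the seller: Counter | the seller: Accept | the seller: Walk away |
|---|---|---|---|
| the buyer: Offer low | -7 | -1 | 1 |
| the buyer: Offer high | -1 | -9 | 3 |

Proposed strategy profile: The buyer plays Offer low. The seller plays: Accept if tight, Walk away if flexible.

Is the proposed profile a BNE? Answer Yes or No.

The buyer plays Offer low: E[Offer low] = 0.2·(8) + 0.8·(-1) = 0.8; E[Offer high] = -6.4. Best-responding. ✓
The seller (reservation value tight), facing Offer low: Counter gives 8, Accept gives 12, Walk away gives -7. Proposed Accept is best. ✓
The seller (reservation value flexible), facing Offer low: Counter gives -7, Accept gives -1, Walk away gives 1. Proposed Walk away is best. ✓

Yes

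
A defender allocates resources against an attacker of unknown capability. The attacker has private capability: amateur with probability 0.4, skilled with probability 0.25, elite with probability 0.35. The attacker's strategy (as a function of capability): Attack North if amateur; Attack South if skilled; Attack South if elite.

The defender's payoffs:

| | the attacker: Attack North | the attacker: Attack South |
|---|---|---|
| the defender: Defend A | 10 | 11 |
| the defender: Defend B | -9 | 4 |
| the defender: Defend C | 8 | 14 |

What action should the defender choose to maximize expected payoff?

E[Defend A] = 0.4·(10) + 0.25·(11) + 0.35·(11) = 10.6
E[Defend B] = 0.4·(-9) + 0.25·(4) + 0.35·(4) = -1.2
E[Defend C] = 0.4·(8) + 0.25·(14) + 0.35·(14) = 11.6
Best response: Defend C (11.6 is the largest).

Defend C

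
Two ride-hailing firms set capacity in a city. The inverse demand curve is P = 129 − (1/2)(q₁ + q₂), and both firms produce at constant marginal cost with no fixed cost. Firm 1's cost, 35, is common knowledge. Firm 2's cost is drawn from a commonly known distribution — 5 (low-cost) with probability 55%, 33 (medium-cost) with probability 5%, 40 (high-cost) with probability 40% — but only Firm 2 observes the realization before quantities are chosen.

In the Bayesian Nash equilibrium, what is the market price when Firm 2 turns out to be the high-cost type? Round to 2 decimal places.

Type-c best response for Firm 2: q₂(c) = (129 − c) − q₁/2.
Firm 1 maximizes expected profit; its first-order condition is 129 − q₁ − (1/2)E[q₂] − 35 = 0.
Substituting E[q₂] and solving: E[c₂] = 20.4, so q₁ = (129 − 2·35 + 20.4)/(3/2) = 52.9333.
q₂(high-cost) = 62.5333, so P = 129 − (1/2)·(52.9333 + 62.5333) = 71.2667.

71.27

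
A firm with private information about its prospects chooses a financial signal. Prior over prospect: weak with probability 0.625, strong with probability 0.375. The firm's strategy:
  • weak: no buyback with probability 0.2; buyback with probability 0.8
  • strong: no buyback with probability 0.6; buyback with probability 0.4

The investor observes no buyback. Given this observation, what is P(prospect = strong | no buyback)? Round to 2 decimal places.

0.64

P(no buyback) = 0.625·0.2 + 0.375·0.6 = 0.35
P(strong | no buyback) = (0.375·0.6) / 0.35 = 0.225 / 0.35 = 0.642857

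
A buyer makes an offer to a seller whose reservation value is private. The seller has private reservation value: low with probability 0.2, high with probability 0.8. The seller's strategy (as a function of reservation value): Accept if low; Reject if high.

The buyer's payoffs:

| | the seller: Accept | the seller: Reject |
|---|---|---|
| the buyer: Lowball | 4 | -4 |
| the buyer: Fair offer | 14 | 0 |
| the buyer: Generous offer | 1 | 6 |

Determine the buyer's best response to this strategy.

Generous offer

Compute the buyer's expected payoff for each action, taking the expectation over the seller's type.
E[Lowball] = 0.2·(4) + 0.8·(-4) = -2.4
E[Fair offer] = 0.2·(14) + 0.8·(0) = 2.8
E[Generous offer] = 0.2·(1) + 0.8·(6) = 5
Best response: Generous offer (5 is the largest).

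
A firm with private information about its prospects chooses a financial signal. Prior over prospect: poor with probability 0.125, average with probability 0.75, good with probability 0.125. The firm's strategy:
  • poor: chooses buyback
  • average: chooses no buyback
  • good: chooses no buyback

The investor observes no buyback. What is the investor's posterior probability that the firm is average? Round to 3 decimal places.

0.857

Apply Bayes' rule using the sender's strategy as the likelihood.
P(no buyback) = 0.125·0 + 0.75·1 + 0.125·1 = 0.875
P(average | no buyback) = (0.75·1) / 0.875 = 0.75 / 0.875 = 0.857143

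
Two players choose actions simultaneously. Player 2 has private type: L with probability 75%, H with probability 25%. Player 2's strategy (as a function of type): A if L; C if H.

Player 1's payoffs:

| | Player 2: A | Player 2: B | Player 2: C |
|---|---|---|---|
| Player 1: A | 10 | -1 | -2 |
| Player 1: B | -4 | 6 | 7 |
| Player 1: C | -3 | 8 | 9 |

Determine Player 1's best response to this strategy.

A

E[A] = 0.75·(10) + 0.25·(-2) = 7
E[B] = 0.75·(-4) + 0.25·(7) = -1.25
E[C] = 0.75·(-3) + 0.25·(9) = 0
Best response: A (7 is the largest).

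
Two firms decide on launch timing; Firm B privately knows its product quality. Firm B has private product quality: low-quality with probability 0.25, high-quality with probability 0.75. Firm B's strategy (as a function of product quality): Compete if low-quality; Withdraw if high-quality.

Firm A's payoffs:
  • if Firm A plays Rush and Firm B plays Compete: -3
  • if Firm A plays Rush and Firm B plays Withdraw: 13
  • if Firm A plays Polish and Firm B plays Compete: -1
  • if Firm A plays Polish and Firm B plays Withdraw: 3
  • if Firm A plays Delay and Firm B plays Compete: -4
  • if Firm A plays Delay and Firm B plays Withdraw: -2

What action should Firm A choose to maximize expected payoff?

Rush

E[Rush] = 0.25·(-3) + 0.75·(13) = 9
E[Polish] = 0.25·(-1) + 0.75·(3) = 2
E[Delay] = 0.25·(-4) + 0.75·(-2) = -2.5
Best response: Rush (9 is the largest).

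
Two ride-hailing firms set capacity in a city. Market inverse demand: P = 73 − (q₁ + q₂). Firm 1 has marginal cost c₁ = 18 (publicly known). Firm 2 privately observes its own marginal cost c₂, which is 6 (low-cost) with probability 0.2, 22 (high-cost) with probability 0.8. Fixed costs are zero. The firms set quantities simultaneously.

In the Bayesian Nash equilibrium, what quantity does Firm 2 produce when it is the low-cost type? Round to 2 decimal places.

24.20

Type-c best response for Firm 2: q₂(c) = (73 − c)/2 − q₁/2.
Firm 1 maximizes expected profit; its first-order condition is 73 − 2q₁ − E[q₂] − 18 = 0.
Substituting E[q₂] and solving: E[c₂] = 18.8, so q₁ = (73 − 2·18 + 18.8)/3 = 18.6.
q₂(low-cost) = (73 − 6 − 18.6)/2 = 24.2.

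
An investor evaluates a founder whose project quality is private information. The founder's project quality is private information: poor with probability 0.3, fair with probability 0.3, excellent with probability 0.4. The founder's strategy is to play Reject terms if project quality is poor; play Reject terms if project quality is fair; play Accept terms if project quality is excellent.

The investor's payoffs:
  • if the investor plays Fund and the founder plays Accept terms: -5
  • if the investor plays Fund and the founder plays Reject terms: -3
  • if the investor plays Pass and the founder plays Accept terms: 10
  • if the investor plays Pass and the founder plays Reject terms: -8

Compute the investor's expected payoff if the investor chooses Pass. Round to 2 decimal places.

-0.80

E[Pass] = 0.3·(-8) + 0.3·(-8) + 0.4·10 = (-2.4) + (-2.4) + 4 = -0.8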